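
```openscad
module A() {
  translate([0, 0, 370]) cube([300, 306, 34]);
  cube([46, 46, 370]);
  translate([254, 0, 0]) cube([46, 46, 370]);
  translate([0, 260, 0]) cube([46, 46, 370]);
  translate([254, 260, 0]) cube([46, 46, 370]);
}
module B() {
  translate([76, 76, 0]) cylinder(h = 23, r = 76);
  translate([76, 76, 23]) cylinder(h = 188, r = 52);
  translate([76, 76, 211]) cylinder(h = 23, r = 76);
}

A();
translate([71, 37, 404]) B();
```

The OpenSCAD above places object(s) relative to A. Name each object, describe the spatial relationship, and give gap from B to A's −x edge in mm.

The spool's min-x is at 71; the stool's min-x is 0; gap = 71 mm.

A is a stool. B is a spool. The spool is on top of the stool. The gap from the spool to the stool's −x edge is 71 mm.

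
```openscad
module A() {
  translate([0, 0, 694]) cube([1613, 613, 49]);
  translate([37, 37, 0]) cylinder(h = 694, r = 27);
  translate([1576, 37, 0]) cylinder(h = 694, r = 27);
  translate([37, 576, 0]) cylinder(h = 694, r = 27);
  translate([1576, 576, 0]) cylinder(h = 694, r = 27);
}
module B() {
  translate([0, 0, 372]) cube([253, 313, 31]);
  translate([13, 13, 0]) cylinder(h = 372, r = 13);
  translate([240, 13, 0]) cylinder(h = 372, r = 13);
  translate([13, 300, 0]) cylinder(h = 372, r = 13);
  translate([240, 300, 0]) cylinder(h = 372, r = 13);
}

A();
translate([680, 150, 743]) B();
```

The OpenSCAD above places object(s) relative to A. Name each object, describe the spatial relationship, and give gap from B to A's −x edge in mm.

A is a table. B is a stool. The stool is on top of the table, centred. The gap from the stool to the table's −x edge is 680 mm.

The stool's min-x is at 680; the table's min-x is 0; gap = 680 mm.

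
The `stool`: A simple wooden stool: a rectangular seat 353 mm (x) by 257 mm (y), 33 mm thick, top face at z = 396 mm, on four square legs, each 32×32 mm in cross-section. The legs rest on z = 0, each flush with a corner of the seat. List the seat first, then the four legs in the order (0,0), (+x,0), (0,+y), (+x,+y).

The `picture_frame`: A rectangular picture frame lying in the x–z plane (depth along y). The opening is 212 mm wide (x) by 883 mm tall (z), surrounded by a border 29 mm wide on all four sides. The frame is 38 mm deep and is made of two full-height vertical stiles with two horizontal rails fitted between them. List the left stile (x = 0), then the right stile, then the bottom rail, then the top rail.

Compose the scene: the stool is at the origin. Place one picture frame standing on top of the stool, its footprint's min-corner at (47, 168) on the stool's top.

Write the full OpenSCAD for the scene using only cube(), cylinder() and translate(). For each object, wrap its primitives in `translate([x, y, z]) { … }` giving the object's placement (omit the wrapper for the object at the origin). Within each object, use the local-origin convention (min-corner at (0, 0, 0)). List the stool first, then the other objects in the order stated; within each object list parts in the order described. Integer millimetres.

translate([0, 0, 363]) cube([353, 257, 33]);
cube([32, 32, 363]);
translate([321, 0, 0]) cube([32, 32, 363]);
translate([0, 225, 0]) cube([32, 32, 363]);
translate([321, 225, 0]) cube([32, 32, 363]);
translate([47, 168, 396]) {
  cube([29, 38, 941]);
  translate([241, 0, 0]) cube([29, 38, 941]);
  translate([29, 0, 0]) cube([212, 38, 29]);
  translate([29, 0, 912]) cube([212, 38, 29]);
}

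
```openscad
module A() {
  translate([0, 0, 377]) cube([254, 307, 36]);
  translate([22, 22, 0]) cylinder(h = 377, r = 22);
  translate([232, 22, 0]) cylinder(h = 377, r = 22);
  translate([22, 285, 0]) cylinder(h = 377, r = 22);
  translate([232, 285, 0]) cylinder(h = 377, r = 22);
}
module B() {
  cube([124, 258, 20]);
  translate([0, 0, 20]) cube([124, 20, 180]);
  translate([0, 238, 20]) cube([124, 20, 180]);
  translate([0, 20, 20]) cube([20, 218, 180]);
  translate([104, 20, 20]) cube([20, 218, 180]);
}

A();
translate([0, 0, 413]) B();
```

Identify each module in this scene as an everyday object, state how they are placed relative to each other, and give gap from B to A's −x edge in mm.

The open box's min-x is at 0; the stool's min-x is 0; gap = 0 mm.

A is a stool. B is an open box. The open box is on top of the stool. The gap from the open box to the stool's −x edge is 0 mm.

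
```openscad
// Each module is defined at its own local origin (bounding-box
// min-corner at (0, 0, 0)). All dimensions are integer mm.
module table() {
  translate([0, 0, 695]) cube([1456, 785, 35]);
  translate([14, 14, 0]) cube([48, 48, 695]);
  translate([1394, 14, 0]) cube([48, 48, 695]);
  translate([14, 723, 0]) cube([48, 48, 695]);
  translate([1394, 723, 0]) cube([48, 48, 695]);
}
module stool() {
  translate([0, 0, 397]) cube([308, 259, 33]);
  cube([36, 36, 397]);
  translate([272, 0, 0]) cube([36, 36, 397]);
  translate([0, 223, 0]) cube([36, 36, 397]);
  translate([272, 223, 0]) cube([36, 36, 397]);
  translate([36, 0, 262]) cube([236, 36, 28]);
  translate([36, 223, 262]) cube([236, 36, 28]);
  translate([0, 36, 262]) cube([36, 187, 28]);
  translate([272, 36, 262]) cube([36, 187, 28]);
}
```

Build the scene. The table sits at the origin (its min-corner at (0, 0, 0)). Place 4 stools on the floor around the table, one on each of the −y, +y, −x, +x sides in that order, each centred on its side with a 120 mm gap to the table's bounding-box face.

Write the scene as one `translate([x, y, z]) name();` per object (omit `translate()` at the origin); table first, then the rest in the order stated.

table();
translate([574, -379, 0]) stool();
translate([574, 905, 0]) stool();
translate([-428, 263, 0]) stool();
translate([1576, 263, 0]) stool();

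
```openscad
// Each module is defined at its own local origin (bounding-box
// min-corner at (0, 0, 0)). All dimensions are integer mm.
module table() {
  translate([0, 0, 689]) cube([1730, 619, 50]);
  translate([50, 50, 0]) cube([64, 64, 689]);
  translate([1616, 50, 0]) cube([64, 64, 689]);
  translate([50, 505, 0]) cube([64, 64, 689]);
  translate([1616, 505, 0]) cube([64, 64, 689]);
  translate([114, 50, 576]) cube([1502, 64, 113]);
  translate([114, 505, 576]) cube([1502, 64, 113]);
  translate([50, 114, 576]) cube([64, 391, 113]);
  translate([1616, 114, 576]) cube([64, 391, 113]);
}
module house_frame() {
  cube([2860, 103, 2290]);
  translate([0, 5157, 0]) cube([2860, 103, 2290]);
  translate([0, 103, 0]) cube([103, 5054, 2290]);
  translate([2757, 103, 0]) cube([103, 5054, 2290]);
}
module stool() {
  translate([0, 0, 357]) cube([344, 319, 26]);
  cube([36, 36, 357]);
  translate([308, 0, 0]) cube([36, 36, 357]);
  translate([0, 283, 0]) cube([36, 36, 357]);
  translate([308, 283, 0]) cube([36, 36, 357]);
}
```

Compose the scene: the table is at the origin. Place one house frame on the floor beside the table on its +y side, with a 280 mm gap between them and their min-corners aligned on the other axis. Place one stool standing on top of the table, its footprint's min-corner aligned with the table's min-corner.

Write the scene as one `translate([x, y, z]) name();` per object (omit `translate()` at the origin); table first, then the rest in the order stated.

table();
translate([0, 899, 0]) house_frame();
translate([0, 0, 739]) stool();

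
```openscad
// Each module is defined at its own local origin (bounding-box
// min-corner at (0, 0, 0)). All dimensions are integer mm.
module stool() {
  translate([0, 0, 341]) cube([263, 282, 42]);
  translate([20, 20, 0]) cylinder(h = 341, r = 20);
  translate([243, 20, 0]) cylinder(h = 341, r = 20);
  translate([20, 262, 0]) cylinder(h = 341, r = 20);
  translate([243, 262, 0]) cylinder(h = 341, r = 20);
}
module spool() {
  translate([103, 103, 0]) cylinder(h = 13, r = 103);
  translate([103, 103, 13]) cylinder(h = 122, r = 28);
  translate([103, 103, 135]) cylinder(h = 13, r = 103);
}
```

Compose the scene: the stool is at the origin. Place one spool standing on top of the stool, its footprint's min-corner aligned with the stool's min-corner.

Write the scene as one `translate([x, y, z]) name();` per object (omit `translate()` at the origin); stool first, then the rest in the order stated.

stool();
translate([0, 0, 383]) spool();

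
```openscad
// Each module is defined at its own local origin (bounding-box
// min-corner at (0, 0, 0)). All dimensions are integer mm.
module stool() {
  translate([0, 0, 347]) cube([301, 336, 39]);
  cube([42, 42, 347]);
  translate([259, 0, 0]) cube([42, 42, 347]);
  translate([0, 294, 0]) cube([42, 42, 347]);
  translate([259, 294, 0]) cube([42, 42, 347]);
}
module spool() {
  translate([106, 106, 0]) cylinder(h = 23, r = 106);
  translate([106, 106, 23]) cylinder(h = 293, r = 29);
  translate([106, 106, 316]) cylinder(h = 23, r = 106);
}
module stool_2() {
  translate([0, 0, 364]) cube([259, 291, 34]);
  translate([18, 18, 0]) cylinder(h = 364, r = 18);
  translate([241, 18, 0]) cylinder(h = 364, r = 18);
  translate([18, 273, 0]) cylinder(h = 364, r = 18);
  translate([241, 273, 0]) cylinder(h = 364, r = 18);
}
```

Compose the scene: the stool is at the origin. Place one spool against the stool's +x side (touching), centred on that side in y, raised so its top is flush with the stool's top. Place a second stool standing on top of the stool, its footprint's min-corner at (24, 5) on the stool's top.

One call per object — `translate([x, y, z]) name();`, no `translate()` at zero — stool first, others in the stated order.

stool();
translate([301, 62, 47]) spool();
translate([24, 5, 386]) stool_2();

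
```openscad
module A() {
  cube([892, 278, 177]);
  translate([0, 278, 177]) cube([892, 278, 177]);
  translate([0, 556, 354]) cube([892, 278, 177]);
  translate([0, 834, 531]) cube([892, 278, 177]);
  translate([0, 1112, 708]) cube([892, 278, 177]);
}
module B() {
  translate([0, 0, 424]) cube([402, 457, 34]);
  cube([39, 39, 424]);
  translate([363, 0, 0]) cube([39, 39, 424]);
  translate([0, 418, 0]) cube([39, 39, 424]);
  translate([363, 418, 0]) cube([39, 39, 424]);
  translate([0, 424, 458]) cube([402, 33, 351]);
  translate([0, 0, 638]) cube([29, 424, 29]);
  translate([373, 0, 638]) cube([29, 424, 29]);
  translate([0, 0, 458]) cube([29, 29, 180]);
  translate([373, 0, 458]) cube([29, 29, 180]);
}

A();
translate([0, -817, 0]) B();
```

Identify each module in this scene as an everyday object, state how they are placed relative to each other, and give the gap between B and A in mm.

The chair's nearest face is 360 mm from the staircase's −y face.

A is a staircase. B is a chair. The chair is on the floor beside the staircase on its −y side. The gap between the chair and the staircase is 360 mm.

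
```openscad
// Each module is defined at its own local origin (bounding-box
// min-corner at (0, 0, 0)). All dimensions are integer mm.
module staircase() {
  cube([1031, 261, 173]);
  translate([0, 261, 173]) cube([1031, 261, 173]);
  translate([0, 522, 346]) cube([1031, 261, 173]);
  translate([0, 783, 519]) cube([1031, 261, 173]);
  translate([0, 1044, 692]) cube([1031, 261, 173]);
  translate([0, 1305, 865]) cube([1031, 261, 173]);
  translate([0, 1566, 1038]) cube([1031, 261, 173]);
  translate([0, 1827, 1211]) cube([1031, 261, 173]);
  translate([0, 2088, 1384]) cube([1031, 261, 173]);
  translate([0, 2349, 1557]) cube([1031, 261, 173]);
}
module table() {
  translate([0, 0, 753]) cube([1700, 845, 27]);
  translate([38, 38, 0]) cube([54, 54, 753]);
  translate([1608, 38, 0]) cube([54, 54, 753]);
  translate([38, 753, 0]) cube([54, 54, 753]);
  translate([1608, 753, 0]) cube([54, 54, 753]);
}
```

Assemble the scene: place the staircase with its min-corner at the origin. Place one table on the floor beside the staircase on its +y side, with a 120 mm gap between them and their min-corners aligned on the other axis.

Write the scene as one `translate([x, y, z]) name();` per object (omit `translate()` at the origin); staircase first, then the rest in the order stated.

staircase();
translate([0, 2730, 0]) table();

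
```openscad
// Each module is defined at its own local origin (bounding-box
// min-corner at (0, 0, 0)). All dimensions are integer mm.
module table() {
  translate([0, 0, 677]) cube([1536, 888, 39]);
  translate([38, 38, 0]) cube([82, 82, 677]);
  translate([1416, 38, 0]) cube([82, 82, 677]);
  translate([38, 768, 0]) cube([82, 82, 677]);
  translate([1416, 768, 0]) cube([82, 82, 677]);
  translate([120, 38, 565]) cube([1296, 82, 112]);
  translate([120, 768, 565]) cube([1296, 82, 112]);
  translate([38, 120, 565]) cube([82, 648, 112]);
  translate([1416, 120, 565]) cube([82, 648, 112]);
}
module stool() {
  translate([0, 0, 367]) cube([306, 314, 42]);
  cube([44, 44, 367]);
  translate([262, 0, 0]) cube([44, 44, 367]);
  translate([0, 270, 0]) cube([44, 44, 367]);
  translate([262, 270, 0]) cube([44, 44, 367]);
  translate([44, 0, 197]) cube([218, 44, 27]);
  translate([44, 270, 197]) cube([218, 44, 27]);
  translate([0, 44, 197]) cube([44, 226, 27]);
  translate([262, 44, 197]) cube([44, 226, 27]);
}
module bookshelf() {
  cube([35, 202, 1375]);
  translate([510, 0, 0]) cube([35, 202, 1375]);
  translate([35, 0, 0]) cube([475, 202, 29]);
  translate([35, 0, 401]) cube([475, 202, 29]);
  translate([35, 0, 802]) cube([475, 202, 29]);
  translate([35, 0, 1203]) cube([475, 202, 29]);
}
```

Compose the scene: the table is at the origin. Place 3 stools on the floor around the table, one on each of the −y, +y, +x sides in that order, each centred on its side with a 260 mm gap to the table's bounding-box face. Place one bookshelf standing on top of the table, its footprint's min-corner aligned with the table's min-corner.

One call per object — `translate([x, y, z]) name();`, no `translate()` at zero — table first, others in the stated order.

table();
translate([615, -574, 0]) stool();
translate([615, 1148, 0]) stool();
translate([1796, 287, 0]) stool();
translate([0, 0, 716]) bookshelf();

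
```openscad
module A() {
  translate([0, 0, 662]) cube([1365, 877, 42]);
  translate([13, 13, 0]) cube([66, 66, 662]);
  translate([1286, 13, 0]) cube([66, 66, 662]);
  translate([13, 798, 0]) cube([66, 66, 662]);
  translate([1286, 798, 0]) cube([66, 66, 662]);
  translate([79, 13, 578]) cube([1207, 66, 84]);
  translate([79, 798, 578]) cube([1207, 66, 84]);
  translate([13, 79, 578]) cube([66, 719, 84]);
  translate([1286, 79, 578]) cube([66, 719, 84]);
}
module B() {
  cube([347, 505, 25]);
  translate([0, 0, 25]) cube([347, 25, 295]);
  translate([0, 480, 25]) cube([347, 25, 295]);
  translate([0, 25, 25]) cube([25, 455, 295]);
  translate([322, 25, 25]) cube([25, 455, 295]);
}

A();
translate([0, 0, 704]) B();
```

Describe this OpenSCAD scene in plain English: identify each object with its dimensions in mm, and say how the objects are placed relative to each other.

A is a table: top 1365 mm (x) × 877 mm (y), 42 mm thick, upper face at z = 704 mm, on four 66×66 mm square legs, each inset 13 mm from the nearest pair of top edges, running from z = 0 to the bottom of the top. Four apron rails, 66 mm thick and 84 mm tall, run between adjacent legs with their top edges flush with the underside of the top and their outer faces flush with the legs' outer faces.

B is an open-topped rectangular box: outside dimensions 347×505×320 mm, with a uniform wall and base thickness of 25 mm. The base is a full 347×505 slab on the floor; four walls sit on top of the base. The front and back walls (the −y and +y sides) span the full width; the two side walls fit between them.

The open box is on top of the table.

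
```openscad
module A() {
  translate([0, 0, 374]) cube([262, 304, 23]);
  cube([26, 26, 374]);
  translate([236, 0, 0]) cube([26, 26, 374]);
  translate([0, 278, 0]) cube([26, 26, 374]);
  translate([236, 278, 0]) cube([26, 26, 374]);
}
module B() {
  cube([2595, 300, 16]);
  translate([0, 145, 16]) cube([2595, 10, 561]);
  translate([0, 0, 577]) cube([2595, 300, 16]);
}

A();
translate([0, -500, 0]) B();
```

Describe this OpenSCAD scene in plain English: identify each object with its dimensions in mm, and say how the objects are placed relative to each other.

A is a four-legged stool. The seat is a 262×304×23 mm slab whose top surface is at z = 397 mm; four square legs, each 26×26 mm in cross-section, run from the floor (z = 0) to the underside of the seat, each flush with a corner of the seat.

B is an I-beam lying along x, 2595 mm long. Overall section height 593 mm. Two flanges 300 mm wide (y) and 16 mm thick, one on the floor and one at the top; a web 10 mm thick runs between them, centred on the flange width.

The I-beam is on the floor beside the stool on its −y side.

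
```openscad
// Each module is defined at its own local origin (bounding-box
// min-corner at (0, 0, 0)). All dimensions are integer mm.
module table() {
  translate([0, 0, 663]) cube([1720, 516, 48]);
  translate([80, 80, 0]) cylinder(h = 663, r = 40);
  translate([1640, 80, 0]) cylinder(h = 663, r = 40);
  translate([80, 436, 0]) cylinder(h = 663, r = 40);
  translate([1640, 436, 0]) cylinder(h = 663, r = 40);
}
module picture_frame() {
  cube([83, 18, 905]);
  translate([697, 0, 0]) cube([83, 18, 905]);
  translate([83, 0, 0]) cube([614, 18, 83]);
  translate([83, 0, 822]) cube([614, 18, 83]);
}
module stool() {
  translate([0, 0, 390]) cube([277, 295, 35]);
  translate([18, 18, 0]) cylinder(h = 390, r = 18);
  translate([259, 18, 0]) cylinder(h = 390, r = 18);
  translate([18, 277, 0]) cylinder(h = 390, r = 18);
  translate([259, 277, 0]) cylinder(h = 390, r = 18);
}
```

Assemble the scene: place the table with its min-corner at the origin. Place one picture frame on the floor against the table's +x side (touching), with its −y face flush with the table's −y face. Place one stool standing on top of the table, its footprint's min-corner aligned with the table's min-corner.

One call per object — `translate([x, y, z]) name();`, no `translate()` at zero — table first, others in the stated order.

table();
translate([1720, 0, 0]) picture_frame();
translate([0, 0, 711]) stool();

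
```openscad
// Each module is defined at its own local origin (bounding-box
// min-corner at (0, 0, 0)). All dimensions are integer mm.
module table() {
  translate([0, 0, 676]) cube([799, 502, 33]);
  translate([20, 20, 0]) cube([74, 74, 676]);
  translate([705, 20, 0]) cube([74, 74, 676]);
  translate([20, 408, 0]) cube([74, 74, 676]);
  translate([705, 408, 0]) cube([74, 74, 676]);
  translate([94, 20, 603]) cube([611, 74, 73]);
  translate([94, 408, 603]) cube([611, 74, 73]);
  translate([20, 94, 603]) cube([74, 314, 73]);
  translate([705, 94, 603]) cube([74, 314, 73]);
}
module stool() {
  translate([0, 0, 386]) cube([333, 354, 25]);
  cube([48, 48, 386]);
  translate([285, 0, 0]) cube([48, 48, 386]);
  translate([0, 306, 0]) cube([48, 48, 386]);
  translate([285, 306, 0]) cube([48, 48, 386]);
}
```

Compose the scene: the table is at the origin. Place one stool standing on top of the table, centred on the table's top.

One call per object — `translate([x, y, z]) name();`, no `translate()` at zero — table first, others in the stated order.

table();
translate([233, 74, 709]) stool();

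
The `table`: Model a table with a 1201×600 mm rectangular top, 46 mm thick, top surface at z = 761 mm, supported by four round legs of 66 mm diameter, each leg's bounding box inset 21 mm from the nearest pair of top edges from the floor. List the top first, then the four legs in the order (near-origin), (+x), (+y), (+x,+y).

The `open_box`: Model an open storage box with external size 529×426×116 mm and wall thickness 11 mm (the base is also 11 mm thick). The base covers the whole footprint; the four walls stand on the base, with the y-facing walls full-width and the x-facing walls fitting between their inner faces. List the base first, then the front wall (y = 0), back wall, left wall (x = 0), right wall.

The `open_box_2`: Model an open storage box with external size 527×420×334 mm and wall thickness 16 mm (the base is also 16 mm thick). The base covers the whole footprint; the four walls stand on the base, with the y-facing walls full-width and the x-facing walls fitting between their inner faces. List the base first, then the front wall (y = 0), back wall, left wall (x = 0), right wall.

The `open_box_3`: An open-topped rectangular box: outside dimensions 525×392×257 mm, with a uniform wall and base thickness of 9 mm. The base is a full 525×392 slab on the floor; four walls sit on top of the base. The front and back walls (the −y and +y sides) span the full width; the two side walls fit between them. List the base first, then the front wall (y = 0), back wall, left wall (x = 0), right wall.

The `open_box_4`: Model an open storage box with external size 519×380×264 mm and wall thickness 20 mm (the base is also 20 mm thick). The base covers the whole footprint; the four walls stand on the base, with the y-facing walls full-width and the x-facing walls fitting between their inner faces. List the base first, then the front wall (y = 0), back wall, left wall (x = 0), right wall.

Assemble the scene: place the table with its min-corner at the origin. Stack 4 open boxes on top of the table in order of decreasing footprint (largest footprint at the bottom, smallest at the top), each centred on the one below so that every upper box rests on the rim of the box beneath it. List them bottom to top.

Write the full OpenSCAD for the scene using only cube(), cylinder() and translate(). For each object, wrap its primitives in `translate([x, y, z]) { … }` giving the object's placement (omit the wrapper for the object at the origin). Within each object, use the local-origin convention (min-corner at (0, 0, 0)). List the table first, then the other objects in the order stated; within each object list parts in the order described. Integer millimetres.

translate([0, 0, 715]) cube([1201, 600, 46]);
translate([54, 54, 0]) cylinder(h = 715, r = 33);
translate([1147, 54, 0]) cylinder(h = 715, r = 33);
translate([54, 546, 0]) cylinder(h = 715, r = 33);
translate([1147, 546, 0]) cylinder(h = 715, r = 33);
translate([336, 87, 761]) {
  cube([529, 426, 11]);
  translate([0, 0, 11]) cube([529, 11, 105]);
  translate([0, 415, 11]) cube([529, 11, 105]);
  translate([0, 11, 11]) cube([11, 404, 105]);
  translate([518, 11, 11]) cube([11, 404, 105]);
}
translate([337, 90, 877]) {
  cube([527, 420, 16]);
  translate([0, 0, 16]) cube([527, 16, 318]);
  translate([0, 404, 16]) cube([527, 16, 318]);
  translate([0, 16, 16]) cube([16, 388, 318]);
  translate([511, 16, 16]) cube([16, 388, 318]);
}
translate([338, 104, 1211]) {
  cube([525, 392, 9]);
  translate([0, 0, 9]) cube([525, 9, 248]);
  translate([0, 383, 9]) cube([525, 9, 248]);
  translate([0, 9, 9]) cube([9, 374, 248]);
  translate([516, 9, 9]) cube([9, 374, 248]);
}
translate([341, 110, 1468]) {
  cube([519, 380, 20]);
  translate([0, 0, 20]) cube([519, 20, 244]);
  translate([0, 360, 20]) cube([519, 20, 244]);
  translate([0, 20, 20]) cube([20, 340, 244]);
  translate([499, 20, 20]) cube([20, 340, 244]);
}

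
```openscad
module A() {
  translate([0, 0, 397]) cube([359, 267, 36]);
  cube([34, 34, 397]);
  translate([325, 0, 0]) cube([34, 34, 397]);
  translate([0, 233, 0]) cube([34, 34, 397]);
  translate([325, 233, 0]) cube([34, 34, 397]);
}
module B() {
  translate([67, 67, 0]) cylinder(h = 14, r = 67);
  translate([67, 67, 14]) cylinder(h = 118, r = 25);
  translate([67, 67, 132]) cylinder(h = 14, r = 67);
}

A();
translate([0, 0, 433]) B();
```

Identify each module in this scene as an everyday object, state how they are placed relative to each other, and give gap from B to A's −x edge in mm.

A is a stool. B is a spool. The spool is on top of the stool. The gap from the spool to the stool's −x edge is 0 mm.

The spool's min-x is at 0; the stool's min-x is 0; gap = 0 mm.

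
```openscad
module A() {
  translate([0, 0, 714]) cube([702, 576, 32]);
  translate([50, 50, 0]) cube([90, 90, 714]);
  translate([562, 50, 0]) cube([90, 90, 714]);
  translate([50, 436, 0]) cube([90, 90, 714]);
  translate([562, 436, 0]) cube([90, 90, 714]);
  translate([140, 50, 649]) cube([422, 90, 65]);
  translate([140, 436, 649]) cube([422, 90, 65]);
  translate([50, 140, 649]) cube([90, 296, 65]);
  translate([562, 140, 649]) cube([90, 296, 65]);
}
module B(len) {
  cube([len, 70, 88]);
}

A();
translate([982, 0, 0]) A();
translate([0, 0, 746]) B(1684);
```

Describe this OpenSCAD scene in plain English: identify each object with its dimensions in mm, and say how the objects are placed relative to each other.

A is a rectangular dining table. The top is 702×576×32 mm with its upper surface at z = 746 mm. It stands on four 90×90 mm square legs, each inset 50 mm from the nearest pair of top edges, running from the floor to the underside of the top. Four apron rails, 90 mm thick and 65 mm tall, run between adjacent legs with their top edges flush with the underside of the top and their outer faces flush with the legs' outer faces.

B is a rectangular beam 1684 mm long (x), 70 mm deep (y), 88 mm thick (z).

The beam spans the tops of two tables placed 280 mm apart, resting at z = 746 mm.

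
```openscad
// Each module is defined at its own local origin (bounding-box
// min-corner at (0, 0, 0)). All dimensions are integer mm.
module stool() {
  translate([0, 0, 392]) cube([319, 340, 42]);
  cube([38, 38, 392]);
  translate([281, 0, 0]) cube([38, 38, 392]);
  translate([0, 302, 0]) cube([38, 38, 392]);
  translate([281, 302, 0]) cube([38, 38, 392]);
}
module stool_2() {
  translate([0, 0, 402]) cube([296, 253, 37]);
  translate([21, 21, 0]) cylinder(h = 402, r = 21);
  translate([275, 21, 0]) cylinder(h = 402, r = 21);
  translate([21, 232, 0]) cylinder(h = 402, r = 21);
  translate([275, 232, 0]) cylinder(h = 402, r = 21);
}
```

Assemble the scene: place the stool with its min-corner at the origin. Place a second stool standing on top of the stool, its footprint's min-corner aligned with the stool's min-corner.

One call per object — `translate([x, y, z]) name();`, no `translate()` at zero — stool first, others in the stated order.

stool();
translate([0, 0, 434]) stool_2();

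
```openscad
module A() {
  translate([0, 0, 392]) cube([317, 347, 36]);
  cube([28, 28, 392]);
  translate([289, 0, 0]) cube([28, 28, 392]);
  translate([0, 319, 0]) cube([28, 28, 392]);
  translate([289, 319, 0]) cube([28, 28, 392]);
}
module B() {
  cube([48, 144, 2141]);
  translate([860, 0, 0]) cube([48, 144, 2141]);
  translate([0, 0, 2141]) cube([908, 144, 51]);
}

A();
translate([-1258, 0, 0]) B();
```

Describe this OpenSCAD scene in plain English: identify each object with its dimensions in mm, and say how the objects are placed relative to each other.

A is a four-legged stool. The seat is a 317×347×36 mm slab whose top surface is at z = 428 mm; four square legs, each 28×28 mm in cross-section, run from the floor (z = 0) to the underside of the seat, each flush with a corner of the seat.

B is a rectangular door frame: two vertical jambs of 48×144 mm section, 2141 mm tall, with a clear opening 812 mm wide between their inner faces. A header 51 mm tall and 144 mm deep lies on top of the jambs and spans the full outside width.

The door frame is on the floor beside the stool on its −x side.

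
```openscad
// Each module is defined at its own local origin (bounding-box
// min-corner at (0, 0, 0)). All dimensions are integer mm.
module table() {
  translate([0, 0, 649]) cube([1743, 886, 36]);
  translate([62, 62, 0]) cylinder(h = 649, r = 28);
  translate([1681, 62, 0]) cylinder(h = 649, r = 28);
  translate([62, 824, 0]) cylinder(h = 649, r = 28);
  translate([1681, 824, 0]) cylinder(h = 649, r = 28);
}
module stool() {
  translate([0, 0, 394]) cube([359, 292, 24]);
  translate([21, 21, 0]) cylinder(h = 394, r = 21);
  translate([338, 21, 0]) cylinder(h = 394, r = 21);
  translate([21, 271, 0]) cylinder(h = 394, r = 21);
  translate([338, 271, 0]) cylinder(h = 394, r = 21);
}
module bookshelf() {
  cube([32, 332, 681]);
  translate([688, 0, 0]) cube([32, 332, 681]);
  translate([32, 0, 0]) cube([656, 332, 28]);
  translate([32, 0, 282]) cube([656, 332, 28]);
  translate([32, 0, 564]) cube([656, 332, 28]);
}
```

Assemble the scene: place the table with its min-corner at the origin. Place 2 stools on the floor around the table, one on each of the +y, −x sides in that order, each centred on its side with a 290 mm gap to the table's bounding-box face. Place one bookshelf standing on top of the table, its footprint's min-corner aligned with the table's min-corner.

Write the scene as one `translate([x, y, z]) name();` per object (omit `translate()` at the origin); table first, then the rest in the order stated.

table();
translate([692, 1176, 0]) stool();
translate([-649, 297, 0]) stool();
translate([0, 0, 685]) bookshelf();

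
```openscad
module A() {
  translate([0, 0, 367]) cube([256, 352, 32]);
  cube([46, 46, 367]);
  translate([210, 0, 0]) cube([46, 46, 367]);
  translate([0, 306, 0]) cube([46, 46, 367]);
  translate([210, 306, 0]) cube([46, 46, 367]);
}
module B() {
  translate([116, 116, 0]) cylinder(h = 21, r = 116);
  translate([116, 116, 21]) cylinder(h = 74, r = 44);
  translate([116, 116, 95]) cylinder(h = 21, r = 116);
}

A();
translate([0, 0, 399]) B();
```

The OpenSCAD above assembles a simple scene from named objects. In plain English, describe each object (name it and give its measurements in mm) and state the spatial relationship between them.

A is a four-legged stool. The seat is a 256×352×32 mm slab whose top surface is at z = 399 mm; four square legs, each 46×46 mm in cross-section, run from the floor (z = 0) to the underside of the seat, each flush with a corner of the seat.

B is a spool: two coaxial disc flanges of radius 116 mm and thickness 21 mm, joined by a core cylinder of radius 44 mm and height 74 mm. The lower flange rests on z = 0 and the three cylinders share a vertical axis.

The spool is on top of the stool.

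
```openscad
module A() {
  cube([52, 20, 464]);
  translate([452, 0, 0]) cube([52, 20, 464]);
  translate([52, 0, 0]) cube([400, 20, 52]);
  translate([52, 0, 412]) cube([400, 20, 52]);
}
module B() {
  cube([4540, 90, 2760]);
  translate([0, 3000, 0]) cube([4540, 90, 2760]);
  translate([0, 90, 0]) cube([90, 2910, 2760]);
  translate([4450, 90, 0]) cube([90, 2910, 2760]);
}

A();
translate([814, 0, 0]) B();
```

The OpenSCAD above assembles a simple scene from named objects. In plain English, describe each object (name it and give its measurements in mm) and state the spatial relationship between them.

A is a picture frame with a 400×360 mm rectangular opening (x by z) and a uniform 52 mm border on every side. Frame depth is 20 mm along y. It is built from two vertical stiles running the full outside height and two horizontal rails spanning the gap between the stiles.

B is the wall frame of a small rectangular building: four walls, each 2760 mm tall and 90 mm thick, enclosing a footprint 4540 mm (x) by 3090 mm (y) outside-to-outside, with no floor or roof. The front and back walls (the −y and +y sides) span the full width; the two side walls fit between them.

The house frame is on the floor beside the picture frame on its +x side.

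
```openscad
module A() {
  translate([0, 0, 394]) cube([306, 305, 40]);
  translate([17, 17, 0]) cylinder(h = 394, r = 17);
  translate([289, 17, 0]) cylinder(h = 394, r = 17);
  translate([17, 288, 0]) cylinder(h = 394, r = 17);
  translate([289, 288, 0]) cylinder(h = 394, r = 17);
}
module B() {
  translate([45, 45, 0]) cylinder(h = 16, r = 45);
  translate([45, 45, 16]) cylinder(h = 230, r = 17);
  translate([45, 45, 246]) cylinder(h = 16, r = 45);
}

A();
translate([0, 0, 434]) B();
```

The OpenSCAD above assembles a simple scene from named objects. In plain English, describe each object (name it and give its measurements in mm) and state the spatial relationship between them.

A is a four-legged stool. The seat is a 306×305×40 mm slab whose top surface is at z = 434 mm; four round legs, each 34 mm in diameter, run from the floor (z = 0) to the underside of the seat, each leg's axis is inset half a diameter from the nearest pair of seat edges (so the leg's bounding box is flush with the corner).

B is a spool: two coaxial disc flanges of radius 45 mm and thickness 16 mm, joined by a core cylinder of radius 17 mm and height 230 mm. The lower flange rests on z = 0 and the three cylinders share a vertical axis.

The spool is on top of the stool.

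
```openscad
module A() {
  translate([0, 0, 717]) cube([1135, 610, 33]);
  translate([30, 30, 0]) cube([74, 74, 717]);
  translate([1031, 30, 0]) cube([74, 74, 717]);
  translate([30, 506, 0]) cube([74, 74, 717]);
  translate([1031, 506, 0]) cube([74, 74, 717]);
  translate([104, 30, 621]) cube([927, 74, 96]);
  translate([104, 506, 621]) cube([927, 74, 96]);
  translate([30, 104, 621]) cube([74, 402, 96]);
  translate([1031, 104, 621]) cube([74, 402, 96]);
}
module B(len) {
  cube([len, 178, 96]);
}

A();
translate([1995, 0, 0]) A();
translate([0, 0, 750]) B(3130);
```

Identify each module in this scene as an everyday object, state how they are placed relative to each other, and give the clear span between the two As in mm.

Second table starts at x = 1995; first ends at x = 1135; clear span = 1995 − 1135 = 860 mm.

A is a table. B is a beam. A beam spans the tops of two tables. The clear span between the two tables is 860 mm.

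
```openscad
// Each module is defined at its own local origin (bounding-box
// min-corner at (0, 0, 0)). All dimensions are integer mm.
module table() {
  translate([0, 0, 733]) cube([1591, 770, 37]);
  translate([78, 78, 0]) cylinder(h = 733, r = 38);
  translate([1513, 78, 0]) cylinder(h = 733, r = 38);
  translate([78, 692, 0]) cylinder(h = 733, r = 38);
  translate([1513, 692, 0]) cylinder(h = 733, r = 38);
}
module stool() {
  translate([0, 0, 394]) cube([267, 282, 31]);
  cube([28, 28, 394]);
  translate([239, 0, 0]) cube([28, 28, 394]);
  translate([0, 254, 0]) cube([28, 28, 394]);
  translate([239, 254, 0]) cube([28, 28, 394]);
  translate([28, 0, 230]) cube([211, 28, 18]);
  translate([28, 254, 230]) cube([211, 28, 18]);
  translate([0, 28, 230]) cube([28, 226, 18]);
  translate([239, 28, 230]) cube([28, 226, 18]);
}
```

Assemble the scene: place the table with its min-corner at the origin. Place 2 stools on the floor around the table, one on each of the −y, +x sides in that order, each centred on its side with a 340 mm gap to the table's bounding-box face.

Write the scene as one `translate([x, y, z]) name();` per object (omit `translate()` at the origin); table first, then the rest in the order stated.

table();
translate([662, -622, 0]) stool();
translate([1931, 244, 0]) stool();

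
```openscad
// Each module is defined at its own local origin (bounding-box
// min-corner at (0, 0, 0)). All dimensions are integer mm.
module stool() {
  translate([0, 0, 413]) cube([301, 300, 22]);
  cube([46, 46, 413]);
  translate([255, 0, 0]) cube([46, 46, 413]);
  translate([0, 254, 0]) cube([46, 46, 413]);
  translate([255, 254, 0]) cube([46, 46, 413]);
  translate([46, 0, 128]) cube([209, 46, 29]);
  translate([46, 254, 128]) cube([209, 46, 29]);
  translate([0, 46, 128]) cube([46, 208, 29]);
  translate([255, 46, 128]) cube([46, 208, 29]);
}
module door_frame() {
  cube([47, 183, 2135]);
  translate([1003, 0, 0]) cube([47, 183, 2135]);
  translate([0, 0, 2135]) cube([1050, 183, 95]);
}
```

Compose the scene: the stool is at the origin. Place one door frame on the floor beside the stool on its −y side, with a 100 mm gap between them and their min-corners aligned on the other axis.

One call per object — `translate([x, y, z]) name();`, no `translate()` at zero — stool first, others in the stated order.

stool();
translate([0, -283, 0]) door_frame();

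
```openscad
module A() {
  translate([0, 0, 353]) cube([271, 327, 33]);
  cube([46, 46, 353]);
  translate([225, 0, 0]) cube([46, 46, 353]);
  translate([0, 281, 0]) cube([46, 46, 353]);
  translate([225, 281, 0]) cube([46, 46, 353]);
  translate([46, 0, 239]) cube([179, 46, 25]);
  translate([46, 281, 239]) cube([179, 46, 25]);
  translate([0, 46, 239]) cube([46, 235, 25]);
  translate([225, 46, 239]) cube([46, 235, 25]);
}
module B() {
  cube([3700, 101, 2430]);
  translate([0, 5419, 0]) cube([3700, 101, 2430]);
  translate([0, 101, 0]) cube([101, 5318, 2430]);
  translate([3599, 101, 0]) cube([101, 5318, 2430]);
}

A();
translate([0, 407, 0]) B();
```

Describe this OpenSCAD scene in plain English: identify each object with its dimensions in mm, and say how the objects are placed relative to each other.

A is a four-legged stool. The seat is a 271×327×33 mm slab whose top surface is at z = 386 mm; four square legs, each 46×46 mm in cross-section, run from the floor (z = 0) to the underside of the seat, each flush with a corner of the seat. Four stretchers, 46 mm wide and 25 mm tall, connect adjacent legs with their undersides at z = 239 mm, each running between the inner faces of the legs it joins and aligned with the legs' outer faces on the other axis.

B is the wall frame of a small rectangular building: four walls, each 2430 mm tall and 101 mm thick, enclosing a footprint 3700 mm (x) by 5520 mm (y) outside-to-outside, with no floor or roof. The front and back walls (the −y and +y sides) span the full width; the two side walls fit between them.

The house frame is on the floor beside the stool on its +y side.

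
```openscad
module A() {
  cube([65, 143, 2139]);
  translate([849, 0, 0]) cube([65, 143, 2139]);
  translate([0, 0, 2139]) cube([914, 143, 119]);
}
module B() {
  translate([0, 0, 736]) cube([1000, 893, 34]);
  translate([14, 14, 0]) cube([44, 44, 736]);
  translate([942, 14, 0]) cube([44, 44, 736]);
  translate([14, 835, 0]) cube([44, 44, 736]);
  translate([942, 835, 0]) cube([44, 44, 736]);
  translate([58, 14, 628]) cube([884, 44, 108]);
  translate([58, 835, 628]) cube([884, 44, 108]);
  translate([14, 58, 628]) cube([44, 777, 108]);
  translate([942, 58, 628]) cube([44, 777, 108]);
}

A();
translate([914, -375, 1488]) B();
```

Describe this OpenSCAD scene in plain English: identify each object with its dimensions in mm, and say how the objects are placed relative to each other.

A is a rectangular door frame: two vertical jambs of 65×143 mm section, 2139 mm tall, with a clear opening 784 mm wide between their inner faces. A header 119 mm tall and 143 mm deep lies on top of the jambs and spans the full outside width.

B is a table with a 1000×893 mm rectangular top, 34 mm thick, top surface at z = 770 mm, supported by four 44×44 mm square legs, each inset 14 mm from the nearest pair of top edges, running from the floor. Four apron rails, 44 mm thick and 108 mm tall, run between adjacent legs with their top edges flush with the underside of the top and their outer faces flush with the legs' outer faces.

The table is beside the door frame with their tops flush at z = 2258.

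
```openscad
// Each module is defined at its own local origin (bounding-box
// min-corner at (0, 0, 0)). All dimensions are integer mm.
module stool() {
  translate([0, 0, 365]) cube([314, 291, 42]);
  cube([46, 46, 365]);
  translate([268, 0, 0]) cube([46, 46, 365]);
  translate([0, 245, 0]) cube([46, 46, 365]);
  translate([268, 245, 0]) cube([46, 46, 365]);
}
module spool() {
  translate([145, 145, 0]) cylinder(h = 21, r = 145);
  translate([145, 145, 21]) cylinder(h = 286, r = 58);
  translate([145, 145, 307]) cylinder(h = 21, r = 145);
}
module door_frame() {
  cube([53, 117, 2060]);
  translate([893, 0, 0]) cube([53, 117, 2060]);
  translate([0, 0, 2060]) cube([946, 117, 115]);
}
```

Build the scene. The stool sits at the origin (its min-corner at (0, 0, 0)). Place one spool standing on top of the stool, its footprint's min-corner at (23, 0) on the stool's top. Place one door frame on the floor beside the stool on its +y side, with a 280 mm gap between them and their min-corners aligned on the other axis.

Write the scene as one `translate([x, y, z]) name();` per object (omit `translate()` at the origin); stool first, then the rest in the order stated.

stool();
translate([23, 0, 407]) spool();
translate([0, 571, 0]) door_frame();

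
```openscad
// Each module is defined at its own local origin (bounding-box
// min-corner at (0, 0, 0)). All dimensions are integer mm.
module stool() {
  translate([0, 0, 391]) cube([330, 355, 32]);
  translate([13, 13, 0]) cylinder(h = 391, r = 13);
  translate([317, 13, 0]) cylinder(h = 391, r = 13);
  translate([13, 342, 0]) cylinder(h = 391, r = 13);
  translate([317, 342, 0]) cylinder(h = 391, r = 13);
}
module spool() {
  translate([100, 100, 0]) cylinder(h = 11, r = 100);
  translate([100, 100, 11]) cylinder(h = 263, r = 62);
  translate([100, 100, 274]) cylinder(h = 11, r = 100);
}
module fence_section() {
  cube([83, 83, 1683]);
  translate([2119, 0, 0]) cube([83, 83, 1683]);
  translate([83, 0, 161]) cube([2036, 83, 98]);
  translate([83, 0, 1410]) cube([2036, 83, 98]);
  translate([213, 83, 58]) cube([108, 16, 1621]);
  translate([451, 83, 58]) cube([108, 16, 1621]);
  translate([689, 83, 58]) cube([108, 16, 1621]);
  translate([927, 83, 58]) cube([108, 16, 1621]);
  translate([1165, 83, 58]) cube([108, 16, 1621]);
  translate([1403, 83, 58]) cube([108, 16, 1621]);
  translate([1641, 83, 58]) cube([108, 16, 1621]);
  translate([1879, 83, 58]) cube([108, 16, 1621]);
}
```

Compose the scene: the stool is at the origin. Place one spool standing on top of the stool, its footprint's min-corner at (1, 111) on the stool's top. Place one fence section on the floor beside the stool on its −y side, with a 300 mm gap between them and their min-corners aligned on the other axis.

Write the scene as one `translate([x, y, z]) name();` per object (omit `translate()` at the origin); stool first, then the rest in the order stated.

stool();
translate([1, 111, 423]) spool();
translate([0, -399, 0]) fence_section();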